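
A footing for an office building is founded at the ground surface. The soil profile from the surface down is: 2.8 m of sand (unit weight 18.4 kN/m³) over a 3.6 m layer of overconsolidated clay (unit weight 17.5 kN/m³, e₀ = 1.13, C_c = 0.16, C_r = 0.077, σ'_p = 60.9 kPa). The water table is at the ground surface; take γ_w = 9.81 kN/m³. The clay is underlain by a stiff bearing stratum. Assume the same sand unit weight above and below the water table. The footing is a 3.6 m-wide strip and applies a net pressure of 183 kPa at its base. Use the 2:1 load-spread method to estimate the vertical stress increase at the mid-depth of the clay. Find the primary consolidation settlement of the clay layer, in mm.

Mid-depth of clay below the ground surface: z = 2.8 + 3.6/2 = 4.6 m.
Total vertical stress at mid-clay: σ_v = 18.4×2.8 + 17.5×1.8 = 83.02 kPa.
Pore pressure: u = 9.81×(4.6 − 0) = 45.126 kPa.
Initial effective stress: σ'_0 = σ_v − u = 83.02 − 45.126 = 37.894 kPa.
Stress increase at mid-clay by the 2:1 spreading method:
Δσ = qB/(B+z) = 183×3.6/(3.6+4.6) = 80.341 kPa
Final effective stress: σ'_f = 37.894 + 80.341 = 118.23 kPa.
σ'_f = 118.23 > σ'_p = 60.9 kPa, so the stress path crosses the preconsolidation pressure — recompression up to σ'_p, then virgin compression beyond:
S_c = H/(1+e₀)·[C_r·log₁₀(σ'_p/σ'_0) + C_c·log₁₀(σ'_f/σ'_p)]
    = 3.6/2.13 × [0.077×log₁₀(60.9/37.894) + 0.16×log₁₀(118.23/60.9)]
    = 1.6901 × [0.015866 + 0.046098] = 0.1047 m

S_c ≈ 105 mm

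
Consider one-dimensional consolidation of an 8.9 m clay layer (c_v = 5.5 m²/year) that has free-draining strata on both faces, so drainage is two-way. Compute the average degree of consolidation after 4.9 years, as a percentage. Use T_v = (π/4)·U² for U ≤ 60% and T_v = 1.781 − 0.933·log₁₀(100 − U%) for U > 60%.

Drainage path length: H_d = H/2 = 4.45 m (double drainage).
T_v = c_v·t/H_d² = 5.5×4.9/4.45² = 1.3609.
T_v = 1.3609 corresponds to the U > 60% branch:
U = 1 − 10^((1.781 − T_v)/0.933)/100 = 0.9718

U ≈ 97.2 %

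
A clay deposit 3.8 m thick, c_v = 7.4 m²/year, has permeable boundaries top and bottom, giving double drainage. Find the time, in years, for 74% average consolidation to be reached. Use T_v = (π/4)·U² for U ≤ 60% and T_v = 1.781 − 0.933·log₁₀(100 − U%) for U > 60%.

Drainage path length: H_d = H/2 = 1.9 m (double drainage).
U > 60%: T_v = 1.781 − 0.933·log₁₀(100 − 74) = 0.46083.
t = T_v·H_d²/c_v = 0.46083×1.9²/7.4 = 0.2248 years.

t ≈ 0.225 years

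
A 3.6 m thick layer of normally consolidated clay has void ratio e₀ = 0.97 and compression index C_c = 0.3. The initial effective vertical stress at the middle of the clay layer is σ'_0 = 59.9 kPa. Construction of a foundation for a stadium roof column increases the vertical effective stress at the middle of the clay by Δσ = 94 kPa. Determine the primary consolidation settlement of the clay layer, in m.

Final effective stress: σ'_f = σ'_0 + Δσ = 59.9 + 94 = 153.9 kPa.
Normally consolidated clay, so the full stress increment lies on the virgin compression line:
S_c = C_c·H/(1+e₀)·log₁₀(σ'_f/σ'_0) = 0.3×3.6/(1+0.97)×log₁₀(153.9/59.9)
    = 0.54822 × 0.40981 = 0.2247 m

S_c ≈ 0.225 m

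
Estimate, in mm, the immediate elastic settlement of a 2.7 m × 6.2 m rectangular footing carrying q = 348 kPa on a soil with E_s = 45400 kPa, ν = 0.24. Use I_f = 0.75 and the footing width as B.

Immediate (elastic) settlement: S_e = q·B·(1−ν²)/E_s · I_f.
S_e = 348 × 2.7 × (1 − 0.24²) / 45400 × 0.75
    = 348 × 2.7 × 0.9424 / 45400 × 0.75
    = 0.01463 m = 14.63 mm

S_e ≈ 14.6 mm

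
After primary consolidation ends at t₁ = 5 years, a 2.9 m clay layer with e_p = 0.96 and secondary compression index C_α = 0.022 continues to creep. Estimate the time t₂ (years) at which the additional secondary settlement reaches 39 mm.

t₂ ≈ 78.9 years

S_s = C_α·H/(1+e_p)·log₁₀(t₂/t₁) ⇒ log₁₀(t₂/t₁) = S_s·(1+e_p)/(C_α·H).
log₁₀(t₂/t₁) = 0.039 × (1+0.96) / (0.022×2.9) = 1.198
t₂ = t₁ × 10^1.198 = 5 × 15.78 = 78.9 years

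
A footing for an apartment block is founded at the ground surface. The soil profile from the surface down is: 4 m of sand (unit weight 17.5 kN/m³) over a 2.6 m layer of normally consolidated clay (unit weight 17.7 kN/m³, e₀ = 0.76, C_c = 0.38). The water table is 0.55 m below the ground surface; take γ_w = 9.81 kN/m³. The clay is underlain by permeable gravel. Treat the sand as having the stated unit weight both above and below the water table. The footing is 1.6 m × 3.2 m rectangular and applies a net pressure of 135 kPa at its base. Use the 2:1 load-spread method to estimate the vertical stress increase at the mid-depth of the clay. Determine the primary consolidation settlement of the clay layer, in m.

S_c ≈ 0.0552 m

Mid-depth of clay below the ground surface: z = 4 + 2.6/2 = 5.3 m.
Total vertical stress at mid-clay: σ_v = 17.5×4 + 17.7×1.3 = 93.01 kPa.
Pore pressure: u = 9.81×(5.3 − 0.55) = 46.598 kPa.
Initial effective stress: σ'_0 = σ_v − u = 93.01 − 46.598 = 46.412 kPa.
Stress increase at mid-clay by the 2:1 spreading method:
Δσ = qBL/((B+z)(L+z)) = 135×1.6×3.2/((1.6+5.3)(3.2+5.3)) = 11.785 kPa
Final effective stress: σ'_f = σ'_0 + Δσ = 46.412 + 11.785 = 58.197 kPa.
Normally consolidated clay, so the full stress increment lies on the virgin compression line:
S_c = C_c·H/(1+e₀)·log₁₀(σ'_f/σ'_0) = 0.38×2.6/(1+0.76)×log₁₀(58.197/46.412)
    = 0.56136 × 0.09827 = 0.05516 m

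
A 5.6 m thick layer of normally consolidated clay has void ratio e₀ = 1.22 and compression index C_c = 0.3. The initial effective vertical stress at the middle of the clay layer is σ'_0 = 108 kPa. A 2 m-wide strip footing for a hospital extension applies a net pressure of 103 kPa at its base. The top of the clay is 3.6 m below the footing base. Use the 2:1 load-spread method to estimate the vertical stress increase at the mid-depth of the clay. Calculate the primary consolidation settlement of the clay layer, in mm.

S_c ≈ 67.2 mm

Mid-depth of clay below the footing base: z = 3.6 + 5.6/2 = 6.4 m.
Stress increase at mid-clay by the 2:1 spreading method:
Δσ = qB/(B+z) = 103×2/(2+6.4) = 24.524 kPa
Final effective stress: σ'_f = σ'_0 + Δσ = 108 + 24.524 = 132.52 kPa.
Normally consolidated clay, so the full stress increment lies on the virgin compression line:
S_c = C_c·H/(1+e₀)·log₁₀(σ'_f/σ'_0) = 0.3×5.6/(1+1.22)×log₁₀(132.52/108)
    = 0.75676 × 0.088858 = 0.06724 m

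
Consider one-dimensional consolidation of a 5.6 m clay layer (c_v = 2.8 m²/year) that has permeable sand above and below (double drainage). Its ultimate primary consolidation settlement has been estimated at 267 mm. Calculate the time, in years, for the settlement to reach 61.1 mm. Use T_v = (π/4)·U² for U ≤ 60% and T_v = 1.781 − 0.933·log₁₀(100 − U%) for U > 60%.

Drainage path length: H_d = H/2 = 2.8 m (double drainage).
U = S(t)/S_ult = 61.1/267 = 0.2288.
U ≤ 60%: T_v = (π/4)·U² = (π/4)×0.22884² = 0.041129.
t = T_v·H_d²/c_v = 0.041129×2.8²/2.8 = 0.1152 years.

t ≈ 0.115 years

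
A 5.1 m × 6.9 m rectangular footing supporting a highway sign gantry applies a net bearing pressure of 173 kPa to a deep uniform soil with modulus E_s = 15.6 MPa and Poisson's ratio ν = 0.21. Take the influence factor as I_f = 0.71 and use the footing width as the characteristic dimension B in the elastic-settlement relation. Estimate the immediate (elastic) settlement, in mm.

Immediate (elastic) settlement: S_e = q·B·(1−ν²)/E_s · I_f.
E_s = 15.6 MPa = 15600 kPa.
S_e = 173 × 5.1 × (1 − 0.21²) / 15600 × 0.71
    = 173 × 5.1 × 0.9559 / 15600 × 0.71
    = 0.03839 m = 38.39 mm

S_e ≈ 38.4 mm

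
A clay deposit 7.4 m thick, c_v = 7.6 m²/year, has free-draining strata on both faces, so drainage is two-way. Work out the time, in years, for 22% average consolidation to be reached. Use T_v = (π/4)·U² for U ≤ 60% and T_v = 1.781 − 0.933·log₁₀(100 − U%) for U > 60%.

Drainage path length: H_d = H/2 = 3.7 m (double drainage).
U ≤ 60%: T_v = (π/4)·U² = (π/4)×0.22² = 0.038013.
t = T_v·H_d²/c_v = 0.038013×3.7²/7.6 = 0.06847 years.

t ≈ 0.0685 years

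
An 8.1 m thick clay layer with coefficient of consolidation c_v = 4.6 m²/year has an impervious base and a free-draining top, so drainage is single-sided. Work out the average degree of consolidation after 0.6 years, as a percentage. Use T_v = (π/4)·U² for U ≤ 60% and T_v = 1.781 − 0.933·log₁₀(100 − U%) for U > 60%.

Drainage path length: H_d = H = 8.1 m (single drainage).
T_v = c_v·t/H_d² = 4.6×0.6/8.1² = 0.042067.
T_v = 0.042067 corresponds to the U ≤ 60% branch:
U = √(4T_v/π) = 0.2314

U ≈ 23.1 %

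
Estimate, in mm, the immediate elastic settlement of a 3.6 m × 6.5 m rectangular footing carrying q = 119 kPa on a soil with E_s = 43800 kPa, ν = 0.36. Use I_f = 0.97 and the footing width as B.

S_e ≈ 8.26 mm

Immediate (elastic) settlement: S_e = q·B·(1−ν²)/E_s · I_f.
S_e = 119 × 3.6 × (1 − 0.36²) / 43800 × 0.97
    = 119 × 3.6 × 0.8704 / 43800 × 0.97
    = 0.008258 m = 8.258 mm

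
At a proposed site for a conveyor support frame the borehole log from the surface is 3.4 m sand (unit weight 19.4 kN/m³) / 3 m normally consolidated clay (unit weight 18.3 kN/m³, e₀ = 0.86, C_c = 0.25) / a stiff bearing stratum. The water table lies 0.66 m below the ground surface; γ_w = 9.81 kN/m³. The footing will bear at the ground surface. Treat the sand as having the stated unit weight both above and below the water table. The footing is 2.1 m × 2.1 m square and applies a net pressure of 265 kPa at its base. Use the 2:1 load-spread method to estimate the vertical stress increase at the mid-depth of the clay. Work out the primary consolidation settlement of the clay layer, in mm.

S_c ≈ 66.3 mm

Mid-depth of clay below the ground surface: z = 3.4 + 3/2 = 4.9 m.
Total vertical stress at mid-clay: σ_v = 19.4×3.4 + 18.3×1.5 = 93.41 kPa.
Pore pressure: u = 9.81×(4.9 − 0.66) = 41.594 kPa.
Initial effective stress: σ'_0 = σ_v − u = 93.41 − 41.594 = 51.816 kPa.
Stress increase at mid-clay by the 2:1 spreading method:
Δσ = qBL/((B+z)(L+z)) = 265×2.1×2.1/((2.1+4.9)(2.1+4.9)) = 23.85 kPa
Final effective stress: σ'_f = σ'_0 + Δσ = 51.816 + 23.85 = 75.666 kPa.
Normally consolidated clay, so the full stress increment lies on the virgin compression line:
S_c = C_c·H/(1+e₀)·log₁₀(σ'_f/σ'_0) = 0.25×3/(1+0.86)×log₁₀(75.666/51.816)
    = 0.40323 × 0.16444 = 0.06631 m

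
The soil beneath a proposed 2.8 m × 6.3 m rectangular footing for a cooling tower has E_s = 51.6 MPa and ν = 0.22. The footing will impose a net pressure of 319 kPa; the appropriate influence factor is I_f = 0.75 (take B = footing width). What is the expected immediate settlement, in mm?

Immediate (elastic) settlement: S_e = q·B·(1−ν²)/E_s · I_f.
E_s = 51.6 MPa = 51600 kPa.
S_e = 319 × 2.8 × (1 − 0.22²) / 51600 × 0.75
    = 319 × 2.8 × 0.9516 / 51600 × 0.75
    = 0.01235 m = 12.35 mm

S_e ≈ 12.4 mm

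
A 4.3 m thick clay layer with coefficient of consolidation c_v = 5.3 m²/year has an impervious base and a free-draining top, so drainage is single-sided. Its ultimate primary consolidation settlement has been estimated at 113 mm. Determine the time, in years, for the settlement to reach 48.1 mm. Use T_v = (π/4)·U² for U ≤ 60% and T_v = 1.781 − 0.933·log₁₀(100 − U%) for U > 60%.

Drainage path length: H_d = H = 4.3 m (single drainage).
U = S(t)/S_ult = 48.1/113 = 0.4257.
U ≤ 60%: T_v = (π/4)·U² = (π/4)×0.42566² = 0.14231.
t = T_v·H_d²/c_v = 0.14231×4.3²/5.3 = 0.4965 years.

t ≈ 0.496 years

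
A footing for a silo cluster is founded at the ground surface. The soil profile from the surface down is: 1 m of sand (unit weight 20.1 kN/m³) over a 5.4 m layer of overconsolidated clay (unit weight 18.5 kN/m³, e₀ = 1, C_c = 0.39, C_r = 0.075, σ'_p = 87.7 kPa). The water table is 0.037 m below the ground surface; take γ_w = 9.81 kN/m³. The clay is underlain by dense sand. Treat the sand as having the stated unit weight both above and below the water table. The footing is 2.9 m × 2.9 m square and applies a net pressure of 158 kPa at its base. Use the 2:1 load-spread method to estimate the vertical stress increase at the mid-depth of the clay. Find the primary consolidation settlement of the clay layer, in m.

S_c ≈ 0.0562 m

Mid-depth of clay below the ground surface: z = 1 + 5.4/2 = 3.7 m.
Total vertical stress at mid-clay: σ_v = 20.1×1 + 18.5×2.7 = 70.05 kPa.
Pore pressure: u = 9.81×(3.7 − 0.037) = 35.934 kPa.
Initial effective stress: σ'_0 = σ_v − u = 70.05 − 35.934 = 34.116 kPa.
Stress increase at mid-clay by the 2:1 spreading method:
Δσ = qBL/((B+z)(L+z)) = 158×2.9×2.9/((2.9+3.7)(2.9+3.7)) = 30.505 kPa
Final effective stress: σ'_f = 34.116 + 30.505 = 64.621 kPa.
σ'_f = 64.621 ≤ σ'_p = 87.7 kPa, so the clay remains overconsolidated and only the recompression index applies:
S_c = C_r·H/(1+e₀)·log₁₀(σ'_f/σ'_0) = 0.075×5.4/2×log₁₀(64.621/34.116)
    = 0.2025 × 0.27742 = 0.05618 m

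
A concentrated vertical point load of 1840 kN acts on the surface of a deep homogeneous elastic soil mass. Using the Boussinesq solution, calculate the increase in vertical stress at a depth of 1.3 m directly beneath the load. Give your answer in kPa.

Boussinesq vertical stress below a point load on an elastic half-space:
Δσ_z = 3P/(2πz²) · [1 + (r/z)²]^(−5/2)
r/z = 0/1.3 = 0; [1+(r/z)²]^(−5/2) = 1.
Δσ_z = 3×1840/(2π×1.3²) × 1 = 519.84 × 1 = 519.8 kPa

Δσ_z ≈ 520 kPa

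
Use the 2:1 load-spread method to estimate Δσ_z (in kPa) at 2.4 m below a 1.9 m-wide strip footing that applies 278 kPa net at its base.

By the 2:1 method the load spreads at 1 horizontal : 2 vertical, so at depth z the loaded area has grown by z in each plan dimension:
Δσ = qB/(B+z) = 278×1.9/(1.9+2.4) = 122.84 kPa

Δσ_z ≈ 123 kPa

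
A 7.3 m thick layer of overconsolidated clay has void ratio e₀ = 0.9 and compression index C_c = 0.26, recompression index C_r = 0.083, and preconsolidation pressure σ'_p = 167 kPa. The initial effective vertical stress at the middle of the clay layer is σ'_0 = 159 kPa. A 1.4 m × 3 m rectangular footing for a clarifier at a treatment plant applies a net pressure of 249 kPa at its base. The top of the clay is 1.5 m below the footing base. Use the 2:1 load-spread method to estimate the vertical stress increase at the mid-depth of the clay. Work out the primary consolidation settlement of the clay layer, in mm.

Mid-depth of clay below the footing base: z = 1.5 + 7.3/2 = 5.15 m.
Stress increase at mid-clay by the 2:1 spreading method:
Δσ = qBL/((B+z)(L+z)) = 249×1.4×3/((1.4+5.15)(3+5.15)) = 19.591 kPa
Final effective stress: σ'_f = 159 + 19.591 = 178.59 kPa.
σ'_f = 178.59 > σ'_p = 167 kPa, so the stress path crosses the preconsolidation pressure — recompression up to σ'_p, then virgin compression beyond:
S_c = H/(1+e₀)·[C_r·log₁₀(σ'_p/σ'_0) + C_c·log₁₀(σ'_f/σ'_p)]
    = 7.3/1.9 × [0.083×log₁₀(167/159) + 0.26×log₁₀(178.59/167)]
    = 3.8421 × [0.0017695 + 0.0075766] = 0.03591 m

S_c ≈ 35.9 mm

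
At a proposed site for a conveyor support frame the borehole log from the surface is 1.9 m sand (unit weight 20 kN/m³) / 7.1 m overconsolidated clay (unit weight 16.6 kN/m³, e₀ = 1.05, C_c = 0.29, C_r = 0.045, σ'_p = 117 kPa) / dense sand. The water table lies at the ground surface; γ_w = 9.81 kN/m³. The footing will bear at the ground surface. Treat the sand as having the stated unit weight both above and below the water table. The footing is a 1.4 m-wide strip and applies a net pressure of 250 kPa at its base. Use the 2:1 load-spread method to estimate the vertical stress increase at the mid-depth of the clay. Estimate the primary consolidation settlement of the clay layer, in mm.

S_c ≈ 52.6 mm

Mid-depth of clay below the ground surface: z = 1.9 + 7.1/2 = 5.45 m.
Total vertical stress at mid-clay: σ_v = 20×1.9 + 16.6×3.55 = 96.93 kPa.
Pore pressure: u = 9.81×(5.45 − 0) = 53.465 kPa.
Initial effective stress: σ'_0 = σ_v − u = 96.93 − 53.465 = 43.465 kPa.
Stress increase at mid-clay by the 2:1 spreading method:
Δσ = qB/(B+z) = 250×1.4/(1.4+5.45) = 51.095 kPa
Final effective stress: σ'_f = 43.465 + 51.095 = 94.56 kPa.
σ'_f = 94.56 ≤ σ'_p = 117 kPa, so the clay remains overconsolidated and only the recompression index applies:
S_c = C_r·H/(1+e₀)·log₁₀(σ'_f/σ'_0) = 0.045×7.1/2.05×log₁₀(94.56/43.465)
    = 0.15585 × 0.33757 = 0.05261 m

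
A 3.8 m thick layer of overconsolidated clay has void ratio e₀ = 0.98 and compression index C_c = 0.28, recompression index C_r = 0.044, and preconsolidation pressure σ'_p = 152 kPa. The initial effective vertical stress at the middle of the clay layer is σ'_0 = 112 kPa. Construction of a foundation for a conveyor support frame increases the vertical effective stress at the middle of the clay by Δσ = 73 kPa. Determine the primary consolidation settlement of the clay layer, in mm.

Final effective stress: σ'_f = 112 + 73 = 185 kPa.
σ'_f = 185 > σ'_p = 152 kPa, so the stress path crosses the preconsolidation pressure — recompression up to σ'_p, then virgin compression beyond:
S_c = H/(1+e₀)·[C_r·log₁₀(σ'_p/σ'_0) + C_c·log₁₀(σ'_f/σ'_p)]
    = 3.8/1.98 × [0.044×log₁₀(152/112) + 0.28×log₁₀(185/152)]
    = 1.9192 × [0.0058355 + 0.023892] = 0.05705 m

S_c ≈ 57.1 mm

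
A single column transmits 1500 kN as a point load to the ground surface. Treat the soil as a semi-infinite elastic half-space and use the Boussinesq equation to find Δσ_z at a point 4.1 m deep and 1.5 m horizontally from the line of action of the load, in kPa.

Δσ_z ≈ 31.1 kPa

Boussinesq vertical stress below a point load on an elastic half-space:
Δσ_z = 3P/(2πz²) · [1 + (r/z)²]^(−5/2)
r/z = 1.5/4.1 = 0.36585; [1+(r/z)²]^(−5/2) = 0.73049.
Δσ_z = 3×1500/(2π×4.1²) × 0.73049 = 42.605 × 0.73049 = 31.12 kPa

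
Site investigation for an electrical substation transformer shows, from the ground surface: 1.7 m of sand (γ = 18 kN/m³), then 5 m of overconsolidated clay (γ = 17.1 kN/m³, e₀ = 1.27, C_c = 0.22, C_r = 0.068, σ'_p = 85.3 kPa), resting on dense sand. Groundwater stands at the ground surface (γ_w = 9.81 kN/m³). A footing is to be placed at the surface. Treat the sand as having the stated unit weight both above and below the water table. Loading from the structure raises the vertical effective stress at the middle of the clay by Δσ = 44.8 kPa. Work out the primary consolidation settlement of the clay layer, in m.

Mid-depth of clay below the ground surface: z = 1.7 + 5/2 = 4.2 m.
Total vertical stress at mid-clay: σ_v = 18×1.7 + 17.1×2.5 = 73.35 kPa.
Pore pressure: u = 9.81×(4.2 − 0) = 41.202 kPa.
Initial effective stress: σ'_0 = σ_v − u = 73.35 − 41.202 = 32.148 kPa.
Final effective stress: σ'_f = 32.148 + 44.8 = 76.948 kPa.
σ'_f = 76.948 ≤ σ'_p = 85.3 kPa, so the clay remains overconsolidated and only the recompression index applies:
S_c = C_r·H/(1+e₀)·log₁₀(σ'_f/σ'_0) = 0.068×5/2.27×log₁₀(76.948/32.148)
    = 0.14978 × 0.37904 = 0.05677 m

S_c ≈ 0.0568 m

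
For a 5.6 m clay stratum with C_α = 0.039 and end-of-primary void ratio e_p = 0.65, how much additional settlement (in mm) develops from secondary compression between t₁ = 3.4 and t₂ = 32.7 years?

S_s ≈ 130 mm

Secondary compression: S_s = C_α·H/(1+e_p)·log₁₀(t₂/t₁)
S_s = 0.039×5.6/(1+0.65)×log₁₀(32.7/3.4)
    = 0.1324 × 0.9831 = 0.1301 m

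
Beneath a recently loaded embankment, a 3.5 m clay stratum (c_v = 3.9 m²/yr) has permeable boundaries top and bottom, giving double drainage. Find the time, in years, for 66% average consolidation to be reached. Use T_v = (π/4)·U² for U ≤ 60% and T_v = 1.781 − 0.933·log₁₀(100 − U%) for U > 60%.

t ≈ 0.277 years

Drainage path length: H_d = H/2 = 1.75 m (double drainage).
U > 60%: T_v = 1.781 − 0.933·log₁₀(100 − 66) = 0.35213.
t = T_v·H_d²/c_v = 0.35213×1.75²/3.9 = 0.2765 years.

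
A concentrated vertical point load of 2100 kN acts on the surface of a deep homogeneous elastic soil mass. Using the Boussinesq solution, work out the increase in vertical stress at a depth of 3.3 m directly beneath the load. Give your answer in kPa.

Δσ_z ≈ 92.1 kPa

Boussinesq vertical stress below a point load on an elastic half-space:
Δσ_z = 3P/(2πz²) · [1 + (r/z)²]^(−5/2)
r/z = 0/3.3 = 0; [1+(r/z)²]^(−5/2) = 1.
Δσ_z = 3×2100/(2π×3.3²) × 1 = 92.073 × 1 = 92.07 kPa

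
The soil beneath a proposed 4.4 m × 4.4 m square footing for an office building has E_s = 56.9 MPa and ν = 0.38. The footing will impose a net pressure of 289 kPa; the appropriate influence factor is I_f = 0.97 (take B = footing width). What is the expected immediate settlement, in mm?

S_e ≈ 18.5 mm

Immediate (elastic) settlement: S_e = q·B·(1−ν²)/E_s · I_f.
E_s = 56.9 MPa = 56900 kPa.
S_e = 289 × 4.4 × (1 − 0.38²) / 56900 × 0.97
    = 289 × 4.4 × 0.8556 / 56900 × 0.97
    = 0.01855 m = 18.55 mm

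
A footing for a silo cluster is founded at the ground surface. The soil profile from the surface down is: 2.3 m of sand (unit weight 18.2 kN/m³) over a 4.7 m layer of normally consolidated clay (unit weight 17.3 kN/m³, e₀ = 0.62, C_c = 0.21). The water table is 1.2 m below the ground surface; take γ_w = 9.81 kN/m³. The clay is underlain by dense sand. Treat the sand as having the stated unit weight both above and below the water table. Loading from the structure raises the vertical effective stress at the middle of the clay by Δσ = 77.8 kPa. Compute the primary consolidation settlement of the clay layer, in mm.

Mid-depth of clay below the ground surface: z = 2.3 + 4.7/2 = 4.65 m.
Total vertical stress at mid-clay: σ_v = 18.2×2.3 + 17.3×2.35 = 82.515 kPa.
Pore pressure: u = 9.81×(4.65 − 1.2) = 33.845 kPa.
Initial effective stress: σ'_0 = σ_v − u = 82.515 − 33.845 = 48.67 kPa.
Final effective stress: σ'_f = σ'_0 + Δσ = 48.67 + 77.8 = 126.47 kPa.
Normally consolidated clay, so the full stress increment lies on the virgin compression line:
S_c = C_c·H/(1+e₀)·log₁₀(σ'_f/σ'_0) = 0.21×4.7/(1+0.62)×log₁₀(126.47/48.67)
    = 0.60926 × 0.41473 = 0.2527 m

S_c ≈ 253 mm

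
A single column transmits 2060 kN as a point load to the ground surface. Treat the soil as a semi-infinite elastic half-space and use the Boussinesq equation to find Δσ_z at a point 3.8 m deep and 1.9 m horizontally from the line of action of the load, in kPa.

Δσ_z ≈ 39 kPa

Boussinesq vertical stress below a point load on an elastic half-space:
Δσ_z = 3P/(2πz²) · [1 + (r/z)²]^(−5/2)
r/z = 1.9/3.8 = 0.5; [1+(r/z)²]^(−5/2) = 0.57243.
Δσ_z = 3×2060/(2π×3.8²) × 0.57243 = 68.115 × 0.57243 = 38.99 kPa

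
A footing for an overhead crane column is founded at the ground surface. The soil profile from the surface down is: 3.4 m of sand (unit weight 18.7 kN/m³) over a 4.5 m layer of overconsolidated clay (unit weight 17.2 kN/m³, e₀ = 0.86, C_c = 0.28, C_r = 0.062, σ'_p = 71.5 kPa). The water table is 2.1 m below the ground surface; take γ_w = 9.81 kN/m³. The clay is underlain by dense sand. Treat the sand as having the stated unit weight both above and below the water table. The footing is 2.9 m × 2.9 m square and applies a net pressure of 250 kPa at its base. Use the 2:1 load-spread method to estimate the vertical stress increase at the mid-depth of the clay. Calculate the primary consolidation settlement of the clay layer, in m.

Mid-depth of clay below the ground surface: z = 3.4 + 4.5/2 = 5.65 m.
Total vertical stress at mid-clay: σ_v = 18.7×3.4 + 17.2×2.25 = 102.28 kPa.
Pore pressure: u = 9.81×(5.65 − 2.1) = 34.825 kPa.
Initial effective stress: σ'_0 = σ_v − u = 102.28 − 34.825 = 67.455 kPa.
Stress increase at mid-clay by the 2:1 spreading method:
Δσ = qBL/((B+z)(L+z)) = 250×2.9×2.9/((2.9+5.65)(2.9+5.65)) = 28.761 kPa
Final effective stress: σ'_f = 67.455 + 28.761 = 96.216 kPa.
σ'_f = 96.216 > σ'_p = 71.5 kPa, so the stress path crosses the preconsolidation pressure — recompression up to σ'_p, then virgin compression beyond:
S_c = H/(1+e₀)·[C_r·log₁₀(σ'_p/σ'_0) + C_c·log₁₀(σ'_f/σ'_p)]
    = 4.5/1.86 × [0.062×log₁₀(71.5/67.455) + 0.28×log₁₀(96.216/71.5)]
    = 2.4194 × [0.0015681 + 0.036104] = 0.09114 m

S_c ≈ 0.0911 m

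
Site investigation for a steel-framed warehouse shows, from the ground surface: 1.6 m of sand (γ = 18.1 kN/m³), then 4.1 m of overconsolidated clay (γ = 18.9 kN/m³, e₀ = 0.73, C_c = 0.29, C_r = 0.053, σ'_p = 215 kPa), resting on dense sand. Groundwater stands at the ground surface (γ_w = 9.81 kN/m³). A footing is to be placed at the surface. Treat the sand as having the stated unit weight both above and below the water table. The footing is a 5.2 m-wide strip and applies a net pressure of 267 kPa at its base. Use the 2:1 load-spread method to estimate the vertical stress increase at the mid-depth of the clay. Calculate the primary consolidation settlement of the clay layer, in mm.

Mid-depth of clay below the ground surface: z = 1.6 + 4.1/2 = 3.65 m.
Total vertical stress at mid-clay: σ_v = 18.1×1.6 + 18.9×2.05 = 67.705 kPa.
Pore pressure: u = 9.81×(3.65 − 0) = 35.806 kPa.
Initial effective stress: σ'_0 = σ_v − u = 67.705 − 35.806 = 31.899 kPa.
Stress increase at mid-clay by the 2:1 spreading method:
Δσ = qB/(B+z) = 267×5.2/(5.2+3.65) = 156.88 kPa
Final effective stress: σ'_f = 31.899 + 156.88 = 188.78 kPa.
σ'_f = 188.78 ≤ σ'_p = 215 kPa, so the clay remains overconsolidated and only the recompression index applies:
S_c = C_r·H/(1+e₀)·log₁₀(σ'_f/σ'_0) = 0.053×4.1/1.73×log₁₀(188.78/31.899)
    = 0.1256 × 0.77218 = 0.09699 m

S_c ≈ 97 mm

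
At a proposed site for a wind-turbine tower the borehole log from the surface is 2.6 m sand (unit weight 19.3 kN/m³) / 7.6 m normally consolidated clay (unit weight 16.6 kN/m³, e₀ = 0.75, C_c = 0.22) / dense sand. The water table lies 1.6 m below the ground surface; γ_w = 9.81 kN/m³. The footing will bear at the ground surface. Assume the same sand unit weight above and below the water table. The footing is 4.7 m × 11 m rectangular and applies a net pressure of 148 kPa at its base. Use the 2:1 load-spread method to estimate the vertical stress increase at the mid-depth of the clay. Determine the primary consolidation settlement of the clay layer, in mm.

Mid-depth of clay below the ground surface: z = 2.6 + 7.6/2 = 6.4 m.
Total vertical stress at mid-clay: σ_v = 19.3×2.6 + 16.6×3.8 = 113.26 kPa.
Pore pressure: u = 9.81×(6.4 − 1.6) = 47.088 kPa.
Initial effective stress: σ'_0 = σ_v − u = 113.26 − 47.088 = 66.172 kPa.
Stress increase at mid-clay by the 2:1 spreading method:
Δσ = qBL/((B+z)(L+z)) = 148×4.7×11/((4.7+6.4)(11+6.4)) = 39.617 kPa
Final effective stress: σ'_f = σ'_0 + Δσ = 66.172 + 39.617 = 105.79 kPa.
Normally consolidated clay, so the full stress increment lies on the virgin compression line:
S_c = C_c·H/(1+e₀)·log₁₀(σ'_f/σ'_0) = 0.22×7.6/(1+0.75)×log₁₀(105.79/66.172)
    = 0.95543 × 0.20377 = 0.1947 m

S_c ≈ 195 mm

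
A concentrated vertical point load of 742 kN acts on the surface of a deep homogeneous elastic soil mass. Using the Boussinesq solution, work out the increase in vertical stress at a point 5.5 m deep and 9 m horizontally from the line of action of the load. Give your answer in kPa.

Δσ_z ≈ 0.452 kPa

Boussinesq vertical stress below a point load on an elastic half-space:
Δσ_z = 3P/(2πz²) · [1 + (r/z)²]^(−5/2)
r/z = 9/5.5 = 1.6364; [1+(r/z)²]^(−5/2) = 0.038553.
Δσ_z = 3×742/(2π×5.5²) × 0.038553 = 11.712 × 0.038553 = 0.4515 kPa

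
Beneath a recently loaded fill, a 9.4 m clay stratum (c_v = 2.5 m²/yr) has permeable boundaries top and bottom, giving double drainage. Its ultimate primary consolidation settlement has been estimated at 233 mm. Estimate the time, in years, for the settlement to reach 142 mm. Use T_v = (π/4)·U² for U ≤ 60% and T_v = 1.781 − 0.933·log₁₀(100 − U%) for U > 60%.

t ≈ 2.62 years

Drainage path length: H_d = H/2 = 4.7 m (double drainage).
U = S(t)/S_ult = 142/233 = 0.6094.
U > 60%: T_v = 1.781 − 0.933·log₁₀(100 − 60.944) = 0.29596.
t = T_v·H_d²/c_v = 0.29596×4.7²/2.5 = 2.615 years.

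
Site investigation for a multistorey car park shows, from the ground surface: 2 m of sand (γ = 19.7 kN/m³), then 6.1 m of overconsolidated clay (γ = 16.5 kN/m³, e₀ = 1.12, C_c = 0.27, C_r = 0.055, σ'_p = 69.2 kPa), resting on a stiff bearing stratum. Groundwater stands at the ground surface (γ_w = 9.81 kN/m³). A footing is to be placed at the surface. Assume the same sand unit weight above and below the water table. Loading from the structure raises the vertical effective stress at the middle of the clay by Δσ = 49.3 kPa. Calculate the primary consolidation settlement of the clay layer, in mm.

S_c ≈ 124 mm

Mid-depth of clay below the ground surface: z = 2 + 6.1/2 = 5.05 m.
Total vertical stress at mid-clay: σ_v = 19.7×2 + 16.5×3.05 = 89.725 kPa.
Pore pressure: u = 9.81×(5.05 − 0) = 49.541 kPa.
Initial effective stress: σ'_0 = σ_v − u = 89.725 − 49.541 = 40.184 kPa.
Final effective stress: σ'_f = 40.184 + 49.3 = 89.484 kPa.
σ'_f = 89.484 > σ'_p = 69.2 kPa, so the stress path crosses the preconsolidation pressure — recompression up to σ'_p, then virgin compression beyond:
S_c = H/(1+e₀)·[C_r·log₁₀(σ'_p/σ'_0) + C_c·log₁₀(σ'_f/σ'_p)]
    = 6.1/2.12 × [0.055×log₁₀(69.2/40.184) + 0.27×log₁₀(89.484/69.2)]
    = 2.8774 × [0.012983 + 0.030143] = 0.1241 m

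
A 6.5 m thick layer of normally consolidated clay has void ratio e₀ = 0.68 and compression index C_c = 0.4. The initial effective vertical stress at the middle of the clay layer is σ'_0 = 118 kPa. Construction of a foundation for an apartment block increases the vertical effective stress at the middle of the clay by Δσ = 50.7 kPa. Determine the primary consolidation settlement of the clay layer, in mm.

S_c ≈ 240 mm

Final effective stress: σ'_f = σ'_0 + Δσ = 118 + 50.7 = 168.7 kPa.
Normally consolidated clay, so the full stress increment lies on the virgin compression line:
S_c = C_c·H/(1+e₀)·log₁₀(σ'_f/σ'_0) = 0.4×6.5/(1+0.68)×log₁₀(168.7/118)
    = 1.5476 × 0.15523 = 0.2402 m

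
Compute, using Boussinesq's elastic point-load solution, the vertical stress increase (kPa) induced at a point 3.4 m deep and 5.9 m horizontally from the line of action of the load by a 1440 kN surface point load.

Boussinesq vertical stress below a point load on an elastic half-space:
Δσ_z = 3P/(2πz²) · [1 + (r/z)²]^(−5/2)
r/z = 5.9/3.4 = 1.7353; [1+(r/z)²]^(−5/2) = 0.031031.
Δσ_z = 3×1440/(2π×3.4²) × 0.031031 = 59.477 × 0.031031 = 1.846 kPa

Δσ_z ≈ 1.85 kPa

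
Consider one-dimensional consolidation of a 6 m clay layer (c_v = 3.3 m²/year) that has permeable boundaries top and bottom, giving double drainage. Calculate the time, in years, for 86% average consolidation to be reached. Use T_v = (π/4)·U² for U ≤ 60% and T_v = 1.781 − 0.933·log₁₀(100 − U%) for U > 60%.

Drainage path length: H_d = H/2 = 3 m (double drainage).
U > 60%: T_v = 1.781 − 0.933·log₁₀(100 − 86) = 0.71166.
t = T_v·H_d²/c_v = 0.71166×3²/3.3 = 1.941 years.

t ≈ 1.94 years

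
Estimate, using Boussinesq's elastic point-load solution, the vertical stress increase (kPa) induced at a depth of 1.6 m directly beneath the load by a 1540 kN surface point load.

Boussinesq vertical stress below a point load on an elastic half-space:
Δσ_z = 3P/(2πz²) · [1 + (r/z)²]^(−5/2)
r/z = 0/1.6 = 0; [1+(r/z)²]^(−5/2) = 1.
Δσ_z = 3×1540/(2π×1.6²) × 1 = 287.22 × 1 = 287.2 kPa

Δσ_z ≈ 287 kPa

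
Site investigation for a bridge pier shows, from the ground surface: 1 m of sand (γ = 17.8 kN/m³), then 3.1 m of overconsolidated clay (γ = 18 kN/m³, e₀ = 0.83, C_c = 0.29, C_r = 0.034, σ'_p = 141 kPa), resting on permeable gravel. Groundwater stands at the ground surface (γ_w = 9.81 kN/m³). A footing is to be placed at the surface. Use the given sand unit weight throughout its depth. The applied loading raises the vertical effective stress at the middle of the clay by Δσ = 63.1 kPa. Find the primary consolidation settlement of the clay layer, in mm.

Mid-depth of clay below the ground surface: z = 1 + 3.1/2 = 2.55 m.
Total vertical stress at mid-clay: σ_v = 17.8×1 + 18×1.55 = 45.7 kPa.
Pore pressure: u = 9.81×(2.55 − 0) = 25.015 kPa.
Initial effective stress: σ'_0 = σ_v − u = 45.7 − 25.015 = 20.685 kPa.
Final effective stress: σ'_f = 20.685 + 63.1 = 83.785 kPa.
σ'_f = 83.785 ≤ σ'_p = 141 kPa, so the clay remains overconsolidated and only the recompression index applies:
S_c = C_r·H/(1+e₀)·log₁₀(σ'_f/σ'_0) = 0.034×3.1/1.83×log₁₀(83.785/20.685)
    = 0.057596 × 0.60751 = 0.03499 m

S_c ≈ 35 mm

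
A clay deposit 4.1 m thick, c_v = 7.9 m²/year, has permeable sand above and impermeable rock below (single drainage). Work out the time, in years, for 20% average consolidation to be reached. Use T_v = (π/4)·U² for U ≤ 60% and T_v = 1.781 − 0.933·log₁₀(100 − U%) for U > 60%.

Drainage path length: H_d = H = 4.1 m (single drainage).
U ≤ 60%: T_v = (π/4)·U² = (π/4)×0.2² = 0.031416.
t = T_v·H_d²/c_v = 0.031416×4.1²/7.9 = 0.06685 years.

t ≈ 0.0668 years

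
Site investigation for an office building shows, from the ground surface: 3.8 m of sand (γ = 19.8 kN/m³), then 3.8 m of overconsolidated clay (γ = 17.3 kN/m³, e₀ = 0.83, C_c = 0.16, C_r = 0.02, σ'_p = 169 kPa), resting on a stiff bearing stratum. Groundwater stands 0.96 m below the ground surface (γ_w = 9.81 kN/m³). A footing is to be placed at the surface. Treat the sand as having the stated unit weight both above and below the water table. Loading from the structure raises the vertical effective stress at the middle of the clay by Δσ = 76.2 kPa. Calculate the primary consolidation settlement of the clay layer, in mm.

Mid-depth of clay below the ground surface: z = 3.8 + 3.8/2 = 5.7 m.
Total vertical stress at mid-clay: σ_v = 19.8×3.8 + 17.3×1.9 = 108.11 kPa.
Pore pressure: u = 9.81×(5.7 − 0.96) = 46.499 kPa.
Initial effective stress: σ'_0 = σ_v − u = 108.11 − 46.499 = 61.611 kPa.
Final effective stress: σ'_f = 61.611 + 76.2 = 137.81 kPa.
σ'_f = 137.81 ≤ σ'_p = 169 kPa, so the clay remains overconsolidated and only the recompression index applies:
S_c = C_r·H/(1+e₀)·log₁₀(σ'_f/σ'_0) = 0.02×3.8/1.83×log₁₀(137.81/61.611)
    = 0.04153 × 0.34962 = 0.01452 m

S_c ≈ 14.5 mm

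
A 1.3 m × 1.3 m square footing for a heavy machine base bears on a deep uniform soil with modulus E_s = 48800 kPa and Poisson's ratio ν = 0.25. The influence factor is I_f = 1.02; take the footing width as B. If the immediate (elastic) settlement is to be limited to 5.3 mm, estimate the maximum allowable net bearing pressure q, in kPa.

S_e = q·B·(1−ν²)/E_s · I_f  ⇒  q = S_e·E_s / (B·(1−ν²)·I_f).
q = 0.0053 × 48800 / (1.3 × 0.9375 × 1.02) = 208.1 kPa

q ≈ 208 kPa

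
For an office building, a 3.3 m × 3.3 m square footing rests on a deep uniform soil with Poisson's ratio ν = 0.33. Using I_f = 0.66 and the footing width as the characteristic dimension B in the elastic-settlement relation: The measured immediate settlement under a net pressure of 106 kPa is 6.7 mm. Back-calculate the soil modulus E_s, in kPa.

S_e = q·B·(1−ν²)/E_s · I_f  ⇒  E_s = q·B·(1−ν²)·I_f / S_e.
E_s = 106 × 3.3 × 0.8911 × 0.66 / 0.0067 = 30710 kPa

E_s ≈ 30700 kPa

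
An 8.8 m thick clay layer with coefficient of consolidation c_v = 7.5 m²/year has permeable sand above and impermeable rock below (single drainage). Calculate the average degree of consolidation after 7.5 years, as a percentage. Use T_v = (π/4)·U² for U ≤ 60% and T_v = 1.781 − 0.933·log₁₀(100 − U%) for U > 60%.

U ≈ 86.5 %

Drainage path length: H_d = H = 8.8 m (single drainage).
T_v = c_v·t/H_d² = 7.5×7.5/8.8² = 0.72637.
T_v = 0.72637 corresponds to the U > 60% branch:
U = 1 − 10^((1.781 − T_v)/0.933)/100 = 0.865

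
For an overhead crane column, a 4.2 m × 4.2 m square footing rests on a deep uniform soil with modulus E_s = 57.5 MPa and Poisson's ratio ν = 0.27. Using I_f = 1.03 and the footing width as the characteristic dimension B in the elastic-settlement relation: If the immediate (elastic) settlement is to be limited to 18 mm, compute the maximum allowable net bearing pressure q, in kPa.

E_s = 57.5 MPa = 57500 kPa.
S_e = q·B·(1−ν²)/E_s · I_f  ⇒  q = S_e·E_s / (B·(1−ν²)·I_f).
q = 0.018 × 57500 / (4.2 × 0.9271 × 1.03) = 258.1 kPa

q ≈ 258 kPa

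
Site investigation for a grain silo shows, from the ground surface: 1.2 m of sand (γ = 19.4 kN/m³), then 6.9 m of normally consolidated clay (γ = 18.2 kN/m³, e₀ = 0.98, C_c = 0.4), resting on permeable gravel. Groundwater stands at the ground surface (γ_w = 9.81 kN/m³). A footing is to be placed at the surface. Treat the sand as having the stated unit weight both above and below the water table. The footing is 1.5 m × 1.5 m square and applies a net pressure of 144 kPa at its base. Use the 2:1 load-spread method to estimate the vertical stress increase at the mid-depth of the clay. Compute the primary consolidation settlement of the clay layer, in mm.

Mid-depth of clay below the ground surface: z = 1.2 + 6.9/2 = 4.65 m.
Total vertical stress at mid-clay: σ_v = 19.4×1.2 + 18.2×3.45 = 86.07 kPa.
Pore pressure: u = 9.81×(4.65 − 0) = 45.617 kPa.
Initial effective stress: σ'_0 = σ_v − u = 86.07 − 45.617 = 40.453 kPa.
Stress increase at mid-clay by the 2:1 spreading method:
Δσ = qBL/((B+z)(L+z)) = 144×1.5×1.5/((1.5+4.65)(1.5+4.65)) = 8.5663 kPa
Final effective stress: σ'_f = σ'_0 + Δσ = 40.453 + 8.5663 = 49.019 kPa.
Normally consolidated clay, so the full stress increment lies on the virgin compression line:
S_c = C_c·H/(1+e₀)·log₁₀(σ'_f/σ'_0) = 0.4×6.9/(1+0.98)×log₁₀(49.019/40.453)
    = 1.3939 × 0.083414 = 0.1163 m

S_c ≈ 116 mm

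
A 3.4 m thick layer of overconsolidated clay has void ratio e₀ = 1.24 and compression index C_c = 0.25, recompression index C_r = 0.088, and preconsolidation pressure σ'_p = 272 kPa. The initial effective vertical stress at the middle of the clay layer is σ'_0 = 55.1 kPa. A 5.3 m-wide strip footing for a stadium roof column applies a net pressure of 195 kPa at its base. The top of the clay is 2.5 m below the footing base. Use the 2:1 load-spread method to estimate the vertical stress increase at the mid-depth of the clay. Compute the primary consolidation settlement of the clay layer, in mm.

Mid-depth of clay below the footing base: z = 2.5 + 3.4/2 = 4.2 m.
Stress increase at mid-clay by the 2:1 spreading method:
Δσ = qB/(B+z) = 195×5.3/(5.3+4.2) = 108.79 kPa
Final effective stress: σ'_f = 55.1 + 108.79 = 163.89 kPa.
σ'_f = 163.89 ≤ σ'_p = 272 kPa, so the clay remains overconsolidated and only the recompression index applies:
S_c = C_r·H/(1+e₀)·log₁₀(σ'_f/σ'_0) = 0.088×3.4/2.24×log₁₀(163.89/55.1)
    = 0.13358 × 0.4734 = 0.06323 m

S_c ≈ 63.2 mm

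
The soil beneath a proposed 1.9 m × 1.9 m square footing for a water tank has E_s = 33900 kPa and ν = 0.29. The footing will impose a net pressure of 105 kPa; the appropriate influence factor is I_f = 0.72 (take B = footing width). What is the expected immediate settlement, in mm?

Immediate (elastic) settlement: S_e = q·B·(1−ν²)/E_s · I_f.
S_e = 105 × 1.9 × (1 − 0.29²) / 33900 × 0.72
    = 105 × 1.9 × 0.9159 / 33900 × 0.72
    = 0.003881 m = 3.881 mm

S_e ≈ 3.88 mm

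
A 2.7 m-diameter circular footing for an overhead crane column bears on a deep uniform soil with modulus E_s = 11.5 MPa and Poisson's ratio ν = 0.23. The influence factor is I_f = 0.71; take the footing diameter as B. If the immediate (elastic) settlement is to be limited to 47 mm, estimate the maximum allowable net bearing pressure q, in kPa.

q ≈ 298 kPa

E_s = 11.5 MPa = 11500 kPa.
S_e = q·B·(1−ν²)/E_s · I_f  ⇒  q = S_e·E_s / (B·(1−ν²)·I_f).
q = 0.047 × 11500 / (2.7 × 0.9471 × 0.71) = 297.7 kPa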